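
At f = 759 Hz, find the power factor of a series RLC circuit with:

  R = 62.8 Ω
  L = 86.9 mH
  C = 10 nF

Step 1 — Angular frequency: ω = 2π·f = 2π·759 = 4769 rad/s.
Step 2 — Component impedances:
  R: Z = R = 62.8 Ω
  L: Z = jωL = j·4769·0.0869 = 0 + j414.4 Ω
  C: Z = 1/(jωC) = -j/(ω·C) = 0 - j2.097e+04 Ω
Step 3 — Series combination: Z_total = R + L + C = 62.8 - j2.055e+04 Ω = 2.055e+04∠-89.8° Ω.
Step 4 — Power factor: PF = cos(φ) = Re(Z)/|Z| = 62.8/20555 = 0.003055.
Step 5 — Type: Im(Z) = -2.055e+04 ⇒ leading (phase φ = -89.8°).

PF = 0.003055 (leading, φ = -89.8°)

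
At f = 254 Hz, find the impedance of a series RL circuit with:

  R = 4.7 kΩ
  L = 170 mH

Step 1 — Angular frequency: ω = 2π·f = 2π·254 = 1596 rad/s.
Step 2 — Component impedances:
  R: Z = R = 4700 Ω
  L: Z = jωL = j·1596·0.17 = 0 + j271.3 Ω
Step 3 — Series combination: Z_total = R + L = 4700 + j271.3 Ω = 4708∠3.3° Ω.

Z = 4700 + j271.3 Ω = 4708∠3.3° Ω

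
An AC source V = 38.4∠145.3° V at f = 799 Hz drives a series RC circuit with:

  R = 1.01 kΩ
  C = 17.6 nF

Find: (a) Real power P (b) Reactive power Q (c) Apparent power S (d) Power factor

Step 1 — Angular frequency: ω = 2π·f = 2π·799 = 5020 rad/s.
Step 2 — Component impedances:
  R: Z = R = 1010 Ω
  C: Z = 1/(jωC) = -j/(ω·C) = 0 - j1.132e+04 Ω
Step 3 — Series combination: Z_total = R + C = 1010 - j1.132e+04 Ω = 1.136e+04∠-84.9° Ω.
Step 4 — Source phasor: V = 38.4∠145.3° V = -31.57 + j21.86 V.
Step 5 — Current: I = V / Z = -0.002163 - j0.002596 A = 0.003379∠-129.8° A.
Step 6 — Complex power: S = V·I* = 0.01153 - j0.1293 VA.
Step 7 — Real power: P = Re(S) = 0.01153 W.
Step 8 — Reactive power: Q = Im(S) = -0.1293 VAR.
Step 9 — Apparent power: |S| = 0.1298 VA.
Step 10 — Power factor: PF = P/|S| = 0.08889 (leading).

(a) P = 0.01153 W  (b) Q = -0.1293 VAR  (c) S = 0.1298 VA  (d) PF = 0.08889 (leading)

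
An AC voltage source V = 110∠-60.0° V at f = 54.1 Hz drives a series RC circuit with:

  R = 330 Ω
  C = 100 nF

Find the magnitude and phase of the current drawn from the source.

Step 1 — Angular frequency: ω = 2π·f = 2π·54.1 = 339.9 rad/s.
Step 2 — Component impedances:
  R: Z = R = 330 Ω
  C: Z = 1/(jωC) = -j/(ω·C) = 0 - j2.942e+04 Ω
Step 3 — Series combination: Z_total = R + C = 330 - j2.942e+04 Ω = 2.942e+04∠-89.4° Ω.
Step 4 — Source phasor: V = 110∠-60.0° V = 55 - j95.26 V.
Step 5 — Ohm's law: I = V / Z_total = (55 - j95.26) / (330 - j2.942e+04) = 0.003259 + j0.001833 A.
Step 6 — Convert to polar: |I| = 0.003739 A, ∠I = 29.4°.

I = 0.003739∠29.4° A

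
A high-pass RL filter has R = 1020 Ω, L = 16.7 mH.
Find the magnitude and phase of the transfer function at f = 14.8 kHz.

Step 1 — Angular frequency: ω = 2π·1.48e+04 = 9.299e+04 rad/s.
Step 2 — Transfer function: H(jω) = jωL/(R + jωL).
Step 3 — Numerator jωL = j·1553; denominator R + jωL = 1020 + j1553.
Step 4 — H = 0.6986 + j0.4589.
Step 5 — Magnitude: |H| = 0.8358 (-1.6 dB); phase: φ = 33.3°.

|H| = 0.8358 (-1.6 dB), φ = 33.3°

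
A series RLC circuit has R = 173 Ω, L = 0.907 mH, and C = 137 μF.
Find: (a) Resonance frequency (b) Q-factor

Step 1 — Resonance condition Im(Z)=0 gives ω₀ = 1/√(LC).
Step 2 — ω₀ = 1/√(0.000907·0.000137) = 2837 rad/s.
Step 3 — f₀ = ω₀/(2π) = 451.5 Hz.
Step 4 — Series Q: Q = ω₀L/R = 2837·0.000907/173 = 0.01487.

(a) f₀ = 451.5 Hz  (b) Q = 0.01487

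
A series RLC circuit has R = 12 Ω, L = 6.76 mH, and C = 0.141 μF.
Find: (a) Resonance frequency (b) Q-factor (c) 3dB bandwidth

Step 1 — Resonance: ω₀ = 1/√(LC) = 1/√(0.00676·1.41e-07) = 3.239e+04 rad/s.
Step 2 — f₀ = ω₀/(2π) = 5155 Hz.
Step 3 — Series Q: Q = ω₀L/R = 3.239e+04·0.00676/12 = 18.25.
Step 4 — Bandwidth: Δω = ω₀/Q = 1775 rad/s; BW = Δω/(2π) = 282.5 Hz.

(a) f₀ = 5155 Hz  (b) Q = 18.25  (c) BW = 282.5 Hz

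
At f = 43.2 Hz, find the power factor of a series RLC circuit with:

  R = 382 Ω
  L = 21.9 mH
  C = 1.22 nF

Step 1 — Angular frequency: ω = 2π·f = 2π·43.2 = 271.4 rad/s.
Step 2 — Component impedances:
  R: Z = R = 382 Ω
  L: Z = jωL = j·271.4·0.0219 = 0 + j5.944 Ω
  C: Z = 1/(jωC) = -j/(ω·C) = 0 - j3.02e+06 Ω
Step 3 — Series combination: Z_total = R + L + C = 382 - j3.02e+06 Ω = 3.02e+06∠-90.0° Ω.
Step 4 — Power factor: PF = cos(φ) = Re(Z)/|Z| = 382/3.02e+06 = 0.0001265.
Step 5 — Type: Im(Z) = -3.02e+06 ⇒ leading (phase φ = -90.0°).

PF = 0.0001265 (leading, φ = -90.0°)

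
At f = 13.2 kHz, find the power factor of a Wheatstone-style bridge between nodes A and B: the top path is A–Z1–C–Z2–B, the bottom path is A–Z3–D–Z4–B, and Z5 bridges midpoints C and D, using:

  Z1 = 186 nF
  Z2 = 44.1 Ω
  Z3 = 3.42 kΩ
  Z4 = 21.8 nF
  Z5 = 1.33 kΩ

Step 1 — Angular frequency: ω = 2π·f = 2π·1.32e+04 = 8.294e+04 rad/s.
Step 2 — Component impedances:
  Z1: Z = 1/(jωC) = -j/(ω·C) = 0 - j64.82 Ω
  Z2: Z = R = 44.1 Ω
  Z3: Z = R = 3420 Ω
  Z4: Z = 1/(jωC) = -j/(ω·C) = 0 - j553.1 Ω
  Z5: Z = R = 1330 Ω
Step 3 — Bridge requires nodal analysis (the Z5 bridge couples midpoints C and D, so the two paths cannot be reduced to a simple series/parallel combination). Setting node B to ground and injecting 1 A at node A, the 3-node admittance system at A, C, D solves to V_A = Z_AB = 43.05 - j64.28 Ω = 77.37∠-56.2° Ω.
Step 4 — Power factor: PF = cos(φ) = Re(Z)/|Z| = 43.054/77.367 = 0.5565.
Step 5 — Type: Im(Z) = -64.28 ⇒ leading (phase φ = -56.2°).

PF = 0.5565 (leading, φ = -56.2°)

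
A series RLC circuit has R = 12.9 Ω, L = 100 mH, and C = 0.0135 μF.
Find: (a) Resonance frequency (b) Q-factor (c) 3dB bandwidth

Step 1 — Resonance condition Im(Z)=0 gives ω₀ = 1/√(LC).
Step 2 — ω₀ = 1/√(0.1·1.35e-08) = 2.722e+04 rad/s.
Step 3 — f₀ = ω₀/(2π) = 4332 Hz.
Step 4 — Series Q: Q = ω₀L/R = 2.722e+04·0.1/12.9 = 211.
Step 5 — 3dB bandwidth: Δω = ω₀/Q = 129 rad/s; BW = Δω/(2π) = 20.53 Hz.

(a) f₀ = 4332 Hz  (b) Q = 211  (c) BW = 20.53 Hz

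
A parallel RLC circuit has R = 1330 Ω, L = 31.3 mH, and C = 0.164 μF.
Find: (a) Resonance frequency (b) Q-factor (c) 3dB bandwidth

Step 1 — Resonance: ω₀ = 1/√(LC) = 1/√(0.0313·1.64e-07) = 1.396e+04 rad/s.
Step 2 — f₀ = ω₀/(2π) = 2221 Hz.
Step 3 — Parallel Q: Q = R/(ω₀L) = 1330/(1.396e+04·0.0313) = 3.044.
Step 4 — Bandwidth: Δω = ω₀/Q = 4585 rad/s; BW = Δω/(2π) = 729.7 Hz.

(a) f₀ = 2221 Hz  (b) Q = 3.044  (c) BW = 729.7 Hz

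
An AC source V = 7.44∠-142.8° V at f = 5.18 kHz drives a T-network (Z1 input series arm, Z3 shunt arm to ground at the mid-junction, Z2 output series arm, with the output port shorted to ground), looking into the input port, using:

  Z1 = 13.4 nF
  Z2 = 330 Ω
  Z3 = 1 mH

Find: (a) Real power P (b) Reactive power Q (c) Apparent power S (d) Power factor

Step 1 — Angular frequency: ω = 2π·f = 2π·5180 = 3.255e+04 rad/s.
Step 2 — Component impedances:
  Z1: Z = 1/(jωC) = -j/(ω·C) = 0 - j2293 Ω
  Z2: Z = R = 330 Ω
  Z3: Z = jωL = j·3.255e+04·0.001 = 0 + j32.55 Ω
Step 3 — With the output port shorted to ground, the output series arm Z2 runs from the junction to ground; the shunt arm Z3 also runs from the junction to ground. They appear in parallel: Z3 || Z2 = 3.179 + j32.23 Ω.
Step 4 — Series with input arm Z1: Z_in = Z1 + (Z3 || Z2) = 3.179 - j2261 Ω = 2261∠-89.9° Ω.
Step 5 — Source phasor: V = 7.44∠-142.8° V = -5.926 - j4.498 V.
Step 6 — Current: I = V / Z = 0.001986 - j0.002624 A = 0.003291∠-52.9° A.
Step 7 — Complex power: S = V·I* = 3.443e-05 - j0.02449 VA.
Step 8 — Real power: P = Re(S) = 3.443e-05 W.
Step 9 — Reactive power: Q = Im(S) = -0.02449 VAR.
Step 10 — Apparent power: |S| = 0.02449 VA.
Step 11 — Power factor: PF = P/|S| = 0.001406 (leading).

(a) P = 3.443e-05 W  (b) Q = -0.02449 VAR  (c) S = 0.02449 VA  (d) PF = 0.001406 (leading)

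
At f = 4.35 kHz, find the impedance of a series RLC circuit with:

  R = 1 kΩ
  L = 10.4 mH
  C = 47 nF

Step 1 — Angular frequency: ω = 2π·f = 2π·4350 = 2.733e+04 rad/s.
Step 2 — Component impedances:
  R: Z = R = 1000 Ω
  L: Z = jωL = j·2.733e+04·0.0104 = 0 + j284.3 Ω
  C: Z = 1/(jωC) = -j/(ω·C) = 0 - j778.5 Ω
Step 3 — Series combination: Z_total = R + L + C = 1000 - j494.2 Ω = 1115∠-26.3° Ω.

Z = 1000 - j494.2 Ω = 1115∠-26.3° Ω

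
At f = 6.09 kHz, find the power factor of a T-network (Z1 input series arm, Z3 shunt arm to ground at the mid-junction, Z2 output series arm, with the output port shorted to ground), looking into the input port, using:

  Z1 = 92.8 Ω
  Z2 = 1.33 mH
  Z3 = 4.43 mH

Step 1 — Angular frequency: ω = 2π·f = 2π·6090 = 3.826e+04 rad/s.
Step 2 — Component impedances:
  Z1: Z = R = 92.8 Ω
  Z2: Z = jωL = j·3.826e+04·0.00133 = 0 + j50.89 Ω
  Z3: Z = jωL = j·3.826e+04·0.00443 = 0 + j169.5 Ω
Step 3 — With the output port shorted to ground, the output series arm Z2 runs from the junction to ground; the shunt arm Z3 also runs from the junction to ground. They appear in parallel: Z3 || Z2 = 0 + j39.14 Ω.
Step 4 — Series with input arm Z1: Z_in = Z1 + (Z3 || Z2) = 92.8 + j39.14 Ω = 100.7∠22.9° Ω.
Step 5 — Power factor: PF = cos(φ) = Re(Z)/|Z| = 92.8/100.72 = 0.9214.
Step 6 — Type: Im(Z) = 39.14 ⇒ lagging (phase φ = 22.9°).

PF = 0.9214 (lagging, φ = 22.9°)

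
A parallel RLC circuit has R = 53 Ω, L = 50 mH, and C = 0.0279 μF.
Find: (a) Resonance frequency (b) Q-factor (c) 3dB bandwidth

Step 1 — Resonance: ω₀ = 1/√(LC) = 1/√(0.05·2.79e-08) = 2.677e+04 rad/s.
Step 2 — f₀ = ω₀/(2π) = 4261 Hz.
Step 3 — Parallel Q: Q = R/(ω₀L) = 53/(2.677e+04·0.05) = 0.03959.
Step 4 — Bandwidth: Δω = ω₀/Q = 6.763e+05 rad/s; BW = Δω/(2π) = 1.076e+05 Hz.

(a) f₀ = 4261 Hz  (b) Q = 0.03959  (c) BW = 1.076e+05 Hz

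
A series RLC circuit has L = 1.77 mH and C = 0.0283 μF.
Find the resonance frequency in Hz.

Step 1 — Resonance condition Im(Z)=0 gives ω₀ = 1/√(LC).
Step 2 — ω₀ = 1/√(0.00177·2.83e-08) = 1.413e+05 rad/s.
Step 3 — f₀ = ω₀/(2π) = 2.249e+04 Hz.

f₀ = 2.249e+04 Hz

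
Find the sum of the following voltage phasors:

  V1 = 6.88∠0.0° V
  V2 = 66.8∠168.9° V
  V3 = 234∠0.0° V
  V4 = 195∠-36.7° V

Step 1 — Convert each phasor to rectangular form:
  V1 = 6.88·(cos(0.0°) + j·sin(0.0°)) = 6.88 V
  V2 = 66.8·(cos(168.9°) + j·sin(168.9°)) = -65.55 + j12.86 V
  V3 = 234·(cos(0.0°) + j·sin(0.0°)) = 234 V
  V4 = 195·(cos(-36.7°) + j·sin(-36.7°)) = 156.3 - j116.5 V
Step 2 — Sum components: V_total = 331.7 - j103.7 V.
Step 3 — Convert to polar: |V_total| = 347.5 V, ∠V_total = -17.4°.

V_total = 347.5∠-17.4° V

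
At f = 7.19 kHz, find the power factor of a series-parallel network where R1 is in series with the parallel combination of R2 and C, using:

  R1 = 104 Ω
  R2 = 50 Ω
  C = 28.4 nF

Step 1 — Angular frequency: ω = 2π·f = 2π·7190 = 4.518e+04 rad/s.
Step 2 — Component impedances:
  R1: Z = R = 104 Ω
  R2: Z = R = 50 Ω
  C: Z = 1/(jωC) = -j/(ω·C) = 0 - j779.4 Ω
Step 3 — Parallel branch: R2 || C = 1/(1/R2 + 1/C) = 49.8 - j3.194 Ω.
Step 4 — Series with R1: Z_total = R1 + (R2 || C) = 153.8 - j3.194 Ω = 153.8∠-1.2° Ω.
Step 5 — Power factor: PF = cos(φ) = Re(Z)/|Z| = 153.8/153.83 = 0.9998.
Step 6 — Type: Im(Z) = -3.194 ⇒ leading (phase φ = -1.2°).

PF = 0.9998 (leading, φ = -1.2°)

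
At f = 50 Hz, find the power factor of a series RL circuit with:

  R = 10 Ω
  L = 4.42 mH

Step 1 — Angular frequency: ω = 2π·f = 2π·50 = 314.2 rad/s.
Step 2 — Component impedances:
  R: Z = R = 10 Ω
  L: Z = jωL = j·314.2·0.00442 = 0 + j1.389 Ω
Step 3 — Series combination: Z_total = R + L = 10 + j1.389 Ω = 10.1∠7.9° Ω.
Step 4 — Power factor: PF = cos(φ) = Re(Z)/|Z| = 10/10.096 = 0.9905.
Step 5 — Type: Im(Z) = 1.389 ⇒ lagging (phase φ = 7.9°).

PF = 0.9905 (lagging, φ = 7.9°)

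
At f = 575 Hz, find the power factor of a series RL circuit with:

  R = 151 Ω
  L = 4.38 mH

Step 1 — Angular frequency: ω = 2π·f = 2π·575 = 3613 rad/s.
Step 2 — Component impedances:
  R: Z = R = 151 Ω
  L: Z = jωL = j·3613·0.00438 = 0 + j15.82 Ω
Step 3 — Series combination: Z_total = R + L = 151 + j15.82 Ω = 151.8∠6.0° Ω.
Step 4 — Power factor: PF = cos(φ) = Re(Z)/|Z| = 151/151.827 = 0.9946.
Step 5 — Type: Im(Z) = 15.82 ⇒ lagging (phase φ = 6.0°).

PF = 0.9946 (lagging, φ = 6.0°)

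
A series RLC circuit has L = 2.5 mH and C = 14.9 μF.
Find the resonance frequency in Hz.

Step 1 — Resonance condition Im(Z)=0 gives ω₀ = 1/√(LC).
Step 2 — ω₀ = 1/√(0.0025·1.49e-05) = 5181 rad/s.
Step 3 — f₀ = ω₀/(2π) = 824.6 Hz.

f₀ = 824.6 Hz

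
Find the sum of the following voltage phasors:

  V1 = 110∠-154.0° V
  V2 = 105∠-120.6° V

Step 1 — Convert each phasor to rectangular form:
  V1 = 110·(cos(-154.0°) + j·sin(-154.0°)) = -98.87 - j48.22 V
  V2 = 105·(cos(-120.6°) + j·sin(-120.6°)) = -53.45 - j90.38 V
Step 2 — Sum components: V_total = -152.3 - j138.6 V.
Step 3 — Convert to polar: |V_total| = 205.9 V, ∠V_total = -137.7°.

V_total = 205.9∠-137.7° V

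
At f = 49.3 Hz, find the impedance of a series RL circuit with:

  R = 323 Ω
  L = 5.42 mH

Step 1 — Angular frequency: ω = 2π·f = 2π·49.3 = 309.8 rad/s.
Step 2 — Component impedances:
  R: Z = R = 323 Ω
  L: Z = jωL = j·309.8·0.00542 = 0 + j1.679 Ω
Step 3 — Series combination: Z_total = R + L = 323 + j1.679 Ω = 323∠0.3° Ω.

Z = 323 + j1.679 Ω = 323∠0.3° Ω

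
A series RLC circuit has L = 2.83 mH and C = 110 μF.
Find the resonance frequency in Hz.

Step 1 — Resonance condition Im(Z)=0 gives ω₀ = 1/√(LC).
Step 2 — ω₀ = 1/√(0.00283·0.00011) = 1792 rad/s.
Step 3 — f₀ = ω₀/(2π) = 285.3 Hz.

f₀ = 285.3 Hz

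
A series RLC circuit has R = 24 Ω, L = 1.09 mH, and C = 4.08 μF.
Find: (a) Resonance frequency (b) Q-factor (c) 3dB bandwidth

Step 1 — Resonance: ω₀ = 1/√(LC) = 1/√(0.00109·4.08e-06) = 1.5e+04 rad/s.
Step 2 — f₀ = ω₀/(2π) = 2387 Hz.
Step 3 — Series Q: Q = ω₀L/R = 1.5e+04·0.00109/24 = 0.681.
Step 4 — Bandwidth: Δω = ω₀/Q = 2.202e+04 rad/s; BW = Δω/(2π) = 3504 Hz.

(a) f₀ = 2387 Hz  (b) Q = 0.681  (c) BW = 3504 Hz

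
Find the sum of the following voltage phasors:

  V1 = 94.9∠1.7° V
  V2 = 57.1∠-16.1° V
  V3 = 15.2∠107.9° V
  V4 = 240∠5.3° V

Step 1 — Convert each phasor to rectangular form:
  V1 = 94.9·(cos(1.7°) + j·sin(1.7°)) = 94.86 + j2.815 V
  V2 = 57.1·(cos(-16.1°) + j·sin(-16.1°)) = 54.86 - j15.83 V
  V3 = 15.2·(cos(107.9°) + j·sin(107.9°)) = -4.672 + j14.46 V
  V4 = 240·(cos(5.3°) + j·sin(5.3°)) = 239 + j22.17 V
Step 2 — Sum components: V_total = 384 + j23.61 V.
Step 3 — Convert to polar: |V_total| = 384.7 V, ∠V_total = 3.5°.

V_total = 384.7∠3.5° V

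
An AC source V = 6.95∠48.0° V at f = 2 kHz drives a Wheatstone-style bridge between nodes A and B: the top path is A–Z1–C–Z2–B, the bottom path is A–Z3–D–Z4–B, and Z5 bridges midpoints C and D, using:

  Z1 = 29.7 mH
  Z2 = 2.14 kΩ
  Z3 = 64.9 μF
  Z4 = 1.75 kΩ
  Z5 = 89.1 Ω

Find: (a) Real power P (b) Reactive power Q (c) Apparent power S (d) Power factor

Step 1 — Angular frequency: ω = 2π·f = 2π·2000 = 1.257e+04 rad/s.
Step 2 — Component impedances:
  Z1: Z = jωL = j·1.257e+04·0.0297 = 0 + j373.2 Ω
  Z2: Z = R = 2140 Ω
  Z3: Z = 1/(jωC) = -j/(ω·C) = 0 - j1.226 Ω
  Z4: Z = R = 1750 Ω
  Z5: Z = R = 89.1 Ω
Step 3 — Bridge requires nodal analysis (the Z5 bridge couples midpoints C and D, so the two paths cannot be reduced to a simple series/parallel combination). Setting node B to ground and injecting 1 A at node A, the 3-node admittance system at A, C, D solves to V_A = Z_AB = 979.7 + j2.741 Ω = 979.7∠0.2° Ω.
Step 4 — Source phasor: V = 6.95∠48.0° V = 4.65 + j5.165 V.
Step 5 — Current: I = V / Z = 0.004762 + j0.005259 A = 0.007094∠47.8° A.
Step 6 — Complex power: S = V·I* = 0.0493 + j0.0001379 VA.
Step 7 — Real power: P = Re(S) = 0.0493 W.
Step 8 — Reactive power: Q = Im(S) = 0.0001379 VAR.
Step 9 — Apparent power: |S| = 0.0493 VA.
Step 10 — Power factor: PF = P/|S| = 1 (lagging).

(a) P = 0.0493 W  (b) Q = 0.0001379 VAR  (c) S = 0.0493 VA  (d) PF = 1 (lagging)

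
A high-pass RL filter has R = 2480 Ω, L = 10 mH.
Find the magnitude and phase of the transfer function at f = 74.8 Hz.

Step 1 — Angular frequency: ω = 2π·74.8 = 470 rad/s.
Step 2 — Transfer function: H(jω) = jωL/(R + jωL).
Step 3 — Numerator jωL = j·4.7; denominator R + jωL = 2480 + j4.7.
Step 4 — H = 3.591e-06 + j0.001895.
Step 5 — Magnitude: |H| = 0.001895 (-54.4 dB); phase: φ = 89.9°.

|H| = 0.001895 (-54.4 dB), φ = 89.9°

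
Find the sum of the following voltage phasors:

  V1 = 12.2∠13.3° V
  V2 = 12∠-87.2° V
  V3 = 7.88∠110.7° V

Step 1 — Convert each phasor to rectangular form:
  V1 = 12.2·(cos(13.3°) + j·sin(13.3°)) = 11.87 + j2.807 V
  V2 = 12·(cos(-87.2°) + j·sin(-87.2°)) = 0.5862 - j11.99 V
  V3 = 7.88·(cos(110.7°) + j·sin(110.7°)) = -2.785 + j7.371 V
Step 2 — Sum components: V_total = 9.674 - j1.808 V.
Step 3 — Convert to polar: |V_total| = 9.841 V, ∠V_total = -10.6°.

V_total = 9.841∠-10.6° V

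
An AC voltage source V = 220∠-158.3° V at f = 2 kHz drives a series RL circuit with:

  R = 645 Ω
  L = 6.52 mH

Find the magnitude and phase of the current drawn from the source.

Step 1 — Angular frequency: ω = 2π·f = 2π·2000 = 1.257e+04 rad/s.
Step 2 — Component impedances:
  R: Z = R = 645 Ω
  L: Z = jωL = j·1.257e+04·0.00652 = 0 + j81.93 Ω
Step 3 — Series combination: Z_total = R + L = 645 + j81.93 Ω = 650.2∠7.2° Ω.
Step 4 — Source phasor: V = 220∠-158.3° V = -204.4 - j81.34 V.
Step 5 — Ohm's law: I = V / Z_total = (-204.4 - j81.34) / (645 + j81.93) = -0.3276 - j0.0845 A.
Step 6 — Convert to polar: |I| = 0.3384 A, ∠I = -165.5°.

I = 0.3384∠-165.5° A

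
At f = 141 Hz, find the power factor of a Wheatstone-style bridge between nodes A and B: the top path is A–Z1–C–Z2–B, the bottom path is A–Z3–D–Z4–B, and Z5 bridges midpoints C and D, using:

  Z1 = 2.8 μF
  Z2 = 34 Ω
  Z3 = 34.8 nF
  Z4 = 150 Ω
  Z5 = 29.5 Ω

Step 1 — Angular frequency: ω = 2π·f = 2π·141 = 885.9 rad/s.
Step 2 — Component impedances:
  Z1: Z = 1/(jωC) = -j/(ω·C) = 0 - j403.1 Ω
  Z2: Z = R = 34 Ω
  Z3: Z = 1/(jωC) = -j/(ω·C) = 0 - j3.244e+04 Ω
  Z4: Z = R = 150 Ω
  Z5: Z = R = 29.5 Ω
Step 3 — Bridge requires nodal analysis (the Z5 bridge couples midpoints C and D, so the two paths cannot be reduced to a simple series/parallel combination). Setting node B to ground and injecting 1 A at node A, the 3-node admittance system at A, C, D solves to V_A = Z_AB = 28.47 - j398.2 Ω = 399.2∠-85.9° Ω.
Step 4 — Power factor: PF = cos(φ) = Re(Z)/|Z| = 28.474/399.2 = 0.07133.
Step 5 — Type: Im(Z) = -398.2 ⇒ leading (phase φ = -85.9°).

PF = 0.07133 (leading, φ = -85.9°)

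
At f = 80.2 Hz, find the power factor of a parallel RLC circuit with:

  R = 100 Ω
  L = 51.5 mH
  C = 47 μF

Step 1 — Angular frequency: ω = 2π·f = 2π·80.2 = 503.9 rad/s.
Step 2 — Component impedances:
  R: Z = R = 100 Ω
  L: Z = jωL = j·503.9·0.0515 = 0 + j25.95 Ω
  C: Z = 1/(jωC) = -j/(ω·C) = 0 - j42.22 Ω
Step 3 — Parallel combination: 1/Z_total = 1/R + 1/L + 1/C; Z_total = 31.2 + j46.33 Ω = 55.86∠56.0° Ω.
Step 4 — Power factor: PF = cos(φ) = Re(Z)/|Z| = 31.2/55.857 = 0.5586.
Step 5 — Type: Im(Z) = 46.33 ⇒ lagging (phase φ = 56.0°).

PF = 0.5586 (lagging, φ = 56.0°)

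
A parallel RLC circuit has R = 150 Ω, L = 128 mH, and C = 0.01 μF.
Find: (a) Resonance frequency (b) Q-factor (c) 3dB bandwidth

Step 1 — Resonance: ω₀ = 1/√(LC) = 1/√(0.128·1e-08) = 2.795e+04 rad/s.
Step 2 — f₀ = ω₀/(2π) = 4449 Hz.
Step 3 — Parallel Q: Q = R/(ω₀L) = 150/(2.795e+04·0.128) = 0.04193.
Step 4 — Bandwidth: Δω = ω₀/Q = 6.667e+05 rad/s; BW = Δω/(2π) = 1.061e+05 Hz.

(a) f₀ = 4449 Hz  (b) Q = 0.04193  (c) BW = 1.061e+05 Hz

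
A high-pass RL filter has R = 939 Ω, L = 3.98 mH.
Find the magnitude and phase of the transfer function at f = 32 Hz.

Step 1 — Angular frequency: ω = 2π·32 = 201.1 rad/s.
Step 2 — Transfer function: H(jω) = jωL/(R + jωL).
Step 3 — Numerator jωL = j·0.8002; denominator R + jωL = 939 + j0.8002.
Step 4 — H = 7.263e-07 + j0.0008522.
Step 5 — Magnitude: |H| = 0.0008522 (-61.4 dB); phase: φ = 90.0°.

|H| = 0.0008522 (-61.4 dB), φ = 90.0°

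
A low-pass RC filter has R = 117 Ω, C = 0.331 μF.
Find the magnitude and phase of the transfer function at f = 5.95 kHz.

Step 1 — Angular frequency: ω = 2π·5950 = 3.738e+04 rad/s.
Step 2 — Transfer function: H(jω) = 1/(1 + jωRC).
Step 3 — Denominator: 1 + jωRC = 1 + j·3.738e+04·117·3.31e-07 = 1 + j1.448.
Step 4 — H = 0.323 - j0.4676.
Step 5 — Magnitude: |H| = 0.5683 (-4.9 dB); phase: φ = -55.4°.

|H| = 0.5683 (-4.9 dB), φ = -55.4°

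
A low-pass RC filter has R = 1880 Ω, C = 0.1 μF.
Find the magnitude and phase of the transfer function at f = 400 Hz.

Step 1 — Angular frequency: ω = 2π·400 = 2513 rad/s.
Step 2 — Transfer function: H(jω) = 1/(1 + jωRC).
Step 3 — Denominator: 1 + jωRC = 1 + j·2513·1880·1e-07 = 1 + j0.4725.
Step 4 — H = 0.8175 - j0.3863.
Step 5 — Magnitude: |H| = 0.9042 (-0.9 dB); phase: φ = -25.3°.

|H| = 0.9042 (-0.9 dB), φ = -25.3°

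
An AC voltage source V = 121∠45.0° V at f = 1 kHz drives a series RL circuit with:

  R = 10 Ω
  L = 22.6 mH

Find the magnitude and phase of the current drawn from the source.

Step 1 — Angular frequency: ω = 2π·f = 2π·1000 = 6283 rad/s.
Step 2 — Component impedances:
  R: Z = R = 10 Ω
  L: Z = jωL = j·6283·0.0226 = 0 + j142 Ω
Step 3 — Series combination: Z_total = R + L = 10 + j142 Ω = 142.4∠86.0° Ω.
Step 4 — Source phasor: V = 121∠45.0° V = 85.56 + j85.56 V.
Step 5 — Ohm's law: I = V / Z_total = (85.56 + j85.56) / (10 + j142) = 0.6418 - j0.5573 A.
Step 6 — Convert to polar: |I| = 0.85 A, ∠I = -41.0°.

I = 0.85∠-41.0° A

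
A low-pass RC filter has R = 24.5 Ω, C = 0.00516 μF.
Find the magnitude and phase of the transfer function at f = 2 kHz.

Step 1 — Angular frequency: ω = 2π·2000 = 1.257e+04 rad/s.
Step 2 — Transfer function: H(jω) = 1/(1 + jωRC).
Step 3 — Denominator: 1 + jωRC = 1 + j·1.257e+04·24.5·5.16e-09 = 1 + j0.001589.
Step 4 — H = 1 - j0.001589.
Step 5 — Magnitude: |H| = 1 (-0.0 dB); phase: φ = -0.1°.

|H| = 1 (-0.0 dB), φ = -0.1°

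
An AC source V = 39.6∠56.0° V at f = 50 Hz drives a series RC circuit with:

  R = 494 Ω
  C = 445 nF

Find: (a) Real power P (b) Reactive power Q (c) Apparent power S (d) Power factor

Step 1 — Angular frequency: ω = 2π·f = 2π·50 = 314.2 rad/s.
Step 2 — Component impedances:
  R: Z = R = 494 Ω
  C: Z = 1/(jωC) = -j/(ω·C) = 0 - j7153 Ω
Step 3 — Series combination: Z_total = R + C = 494 - j7153 Ω = 7170∠-86.0° Ω.
Step 4 — Source phasor: V = 39.6∠56.0° V = 22.14 + j32.83 V.
Step 5 — Current: I = V / Z = -0.004355 + j0.003397 A = 0.005523∠142.0° A.
Step 6 — Complex power: S = V·I* = 0.01507 - j0.2182 VA.
Step 7 — Real power: P = Re(S) = 0.01507 W.
Step 8 — Reactive power: Q = Im(S) = -0.2182 VAR.
Step 9 — Apparent power: |S| = 0.2187 VA.
Step 10 — Power factor: PF = P/|S| = 0.0689 (leading).

(a) P = 0.01507 W  (b) Q = -0.2182 VAR  (c) S = 0.2187 VA  (d) PF = 0.0689 (leading)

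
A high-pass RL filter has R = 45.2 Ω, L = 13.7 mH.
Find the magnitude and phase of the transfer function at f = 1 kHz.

Step 1 — Angular frequency: ω = 2π·1000 = 6283 rad/s.
Step 2 — Transfer function: H(jω) = jωL/(R + jωL).
Step 3 — Numerator jωL = j·86.08; denominator R + jωL = 45.2 + j86.08.
Step 4 — H = 0.7839 + j0.4116.
Step 5 — Magnitude: |H| = 0.8854 (-1.1 dB); phase: φ = 27.7°.

|H| = 0.8854 (-1.1 dB), φ = 27.7°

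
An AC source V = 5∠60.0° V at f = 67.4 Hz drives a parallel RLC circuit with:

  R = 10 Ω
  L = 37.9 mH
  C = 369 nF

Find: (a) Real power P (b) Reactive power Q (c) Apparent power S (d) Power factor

Step 1 — Angular frequency: ω = 2π·f = 2π·67.4 = 423.5 rad/s.
Step 2 — Component impedances:
  R: Z = R = 10 Ω
  L: Z = jωL = j·423.5·0.0379 = 0 + j16.05 Ω
  C: Z = 1/(jωC) = -j/(ω·C) = 0 - j6399 Ω
Step 3 — Parallel combination: 1/Z_total = 1/R + 1/L + 1/C; Z_total = 7.214 + j4.483 Ω = 8.493∠31.9° Ω.
Step 4 — Source phasor: V = 5∠60.0° V = 2.5 + j4.33 V.
Step 5 — Current: I = V / Z = 0.5191 + j0.2776 A = 0.5887∠28.1° A.
Step 6 — Complex power: S = V·I* = 2.5 + j1.554 VA.
Step 7 — Real power: P = Re(S) = 2.5 W.
Step 8 — Reactive power: Q = Im(S) = 1.554 VAR.
Step 9 — Apparent power: |S| = 2.943 VA.
Step 10 — Power factor: PF = P/|S| = 0.8493 (lagging).

(a) P = 2.5 W  (b) Q = 1.554 VAR  (c) S = 2.943 VA  (d) PF = 0.8493 (lagging)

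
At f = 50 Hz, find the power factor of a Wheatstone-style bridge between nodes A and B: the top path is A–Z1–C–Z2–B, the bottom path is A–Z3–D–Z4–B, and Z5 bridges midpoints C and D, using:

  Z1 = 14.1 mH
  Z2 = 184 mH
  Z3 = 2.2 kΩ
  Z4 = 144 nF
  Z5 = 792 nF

Step 1 — Angular frequency: ω = 2π·f = 2π·50 = 314.2 rad/s.
Step 2 — Component impedances:
  Z1: Z = jωL = j·314.2·0.0141 = 0 + j4.43 Ω
  Z2: Z = jωL = j·314.2·0.184 = 0 + j57.81 Ω
  Z3: Z = R = 2200 Ω
  Z4: Z = 1/(jωC) = -j/(ω·C) = 0 - j2.21e+04 Ω
  Z5: Z = 1/(jωC) = -j/(ω·C) = 0 - j4019 Ω
Step 3 — Bridge requires nodal analysis (the Z5 bridge couples midpoints C and D, so the two paths cannot be reduced to a simple series/parallel combination). Setting node B to ground and injecting 1 A at node A, the 3-node admittance system at A, C, D solves to V_A = Z_AB = 0.02393 + j62.4 Ω = 62.4∠90.0° Ω.
Step 4 — Power factor: PF = cos(φ) = Re(Z)/|Z| = 0.02393/62.4 = 0.0003835.
Step 5 — Type: Im(Z) = 62.4 ⇒ lagging (phase φ = 90.0°).

PF = 0.0003835 (lagging, φ = 90.0°)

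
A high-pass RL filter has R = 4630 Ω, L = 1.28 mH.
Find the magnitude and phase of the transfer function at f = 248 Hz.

Step 1 — Angular frequency: ω = 2π·248 = 1558 rad/s.
Step 2 — Transfer function: H(jω) = jωL/(R + jωL).
Step 3 — Numerator jωL = j·1.995; denominator R + jωL = 4630 + j1.995.
Step 4 — H = 1.856e-07 + j0.0004308.
Step 5 — Magnitude: |H| = 0.0004308 (-67.3 dB); phase: φ = 90.0°.

|H| = 0.0004308 (-67.3 dB), φ = 90.0°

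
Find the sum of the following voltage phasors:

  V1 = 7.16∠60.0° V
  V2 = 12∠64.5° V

Step 1 — Convert each phasor to rectangular form:
  V1 = 7.16·(cos(60.0°) + j·sin(60.0°)) = 3.58 + j6.201 V
  V2 = 12·(cos(64.5°) + j·sin(64.5°)) = 5.166 + j10.83 V
Step 2 — Sum components: V_total = 8.746 + j17.03 V.
Step 3 — Convert to polar: |V_total| = 19.15 V, ∠V_total = 62.8°.

V_total = 19.15∠62.8° V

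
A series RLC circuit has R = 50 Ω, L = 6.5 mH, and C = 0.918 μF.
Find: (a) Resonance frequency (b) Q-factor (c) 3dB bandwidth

Step 1 — Resonance: ω₀ = 1/√(LC) = 1/√(0.0065·9.18e-07) = 1.295e+04 rad/s.
Step 2 — f₀ = ω₀/(2π) = 2060 Hz.
Step 3 — Series Q: Q = ω₀L/R = 1.295e+04·0.0065/50 = 1.683.
Step 4 — Bandwidth: Δω = ω₀/Q = 7692 rad/s; BW = Δω/(2π) = 1224 Hz.

(a) f₀ = 2060 Hz  (b) Q = 1.683  (c) BW = 1224 Hz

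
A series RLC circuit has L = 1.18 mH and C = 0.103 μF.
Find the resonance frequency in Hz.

Step 1 — Resonance condition Im(Z)=0 gives ω₀ = 1/√(LC).
Step 2 — ω₀ = 1/√(0.00118·1.03e-07) = 9.071e+04 rad/s.
Step 3 — f₀ = ω₀/(2π) = 1.444e+04 Hz.

f₀ = 1.444e+04 Hz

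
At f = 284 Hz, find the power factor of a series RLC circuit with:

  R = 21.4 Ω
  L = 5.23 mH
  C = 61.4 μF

Step 1 — Angular frequency: ω = 2π·f = 2π·284 = 1784 rad/s.
Step 2 — Component impedances:
  R: Z = R = 21.4 Ω
  L: Z = jωL = j·1784·0.00523 = 0 + j9.333 Ω
  C: Z = 1/(jωC) = -j/(ω·C) = 0 - j9.127 Ω
Step 3 — Series combination: Z_total = R + L + C = 21.4 + j0.2054 Ω = 21.4∠0.5° Ω.
Step 4 — Power factor: PF = cos(φ) = Re(Z)/|Z| = 21.4/21.4 = 1.
Step 5 — Type: Im(Z) = 0.2054 ⇒ lagging (phase φ = 0.5°).

PF = 1 (lagging, φ = 0.5°)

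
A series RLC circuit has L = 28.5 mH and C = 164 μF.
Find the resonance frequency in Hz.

Step 1 — Resonance condition Im(Z)=0 gives ω₀ = 1/√(LC).
Step 2 — ω₀ = 1/√(0.0285·0.000164) = 462.5 rad/s.
Step 3 — f₀ = ω₀/(2π) = 73.62 Hz.

f₀ = 73.62 Hz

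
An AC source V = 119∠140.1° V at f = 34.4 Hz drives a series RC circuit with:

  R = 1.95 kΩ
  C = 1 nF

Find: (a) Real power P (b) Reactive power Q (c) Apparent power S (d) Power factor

Step 1 — Angular frequency: ω = 2π·f = 2π·34.4 = 216.1 rad/s.
Step 2 — Component impedances:
  R: Z = R = 1950 Ω
  C: Z = 1/(jωC) = -j/(ω·C) = 0 - j4.627e+06 Ω
Step 3 — Series combination: Z_total = R + C = 1950 - j4.627e+06 Ω = 4.627e+06∠-90.0° Ω.
Step 4 — Source phasor: V = 119∠140.1° V = -91.29 + j76.33 V.
Step 5 — Current: I = V / Z = -1.651e-05 - j1.973e-05 A = 2.572e-05∠-129.9° A.
Step 6 — Complex power: S = V·I* = 1.29e-06 - j0.003061 VA.
Step 7 — Real power: P = Re(S) = 1.29e-06 W.
Step 8 — Reactive power: Q = Im(S) = -0.003061 VAR.
Step 9 — Apparent power: |S| = 0.003061 VA.
Step 10 — Power factor: PF = P/|S| = 0.0004215 (leading).

(a) P = 1.29e-06 W  (b) Q = -0.003061 VAR  (c) S = 0.003061 VA  (d) PF = 0.0004215 (leading)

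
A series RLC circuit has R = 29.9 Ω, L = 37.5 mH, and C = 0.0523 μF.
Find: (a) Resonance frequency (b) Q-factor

Step 1 — Resonance condition Im(Z)=0 gives ω₀ = 1/√(LC).
Step 2 — ω₀ = 1/√(0.0375·5.23e-08) = 2.258e+04 rad/s.
Step 3 — f₀ = ω₀/(2π) = 3594 Hz.
Step 4 — Series Q: Q = ω₀L/R = 2.258e+04·0.0375/29.9 = 28.32.

(a) f₀ = 3594 Hz  (b) Q = 28.32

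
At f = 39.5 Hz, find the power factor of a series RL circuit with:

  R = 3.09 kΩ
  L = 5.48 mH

Step 1 — Angular frequency: ω = 2π·f = 2π·39.5 = 248.2 rad/s.
Step 2 — Component impedances:
  R: Z = R = 3090 Ω
  L: Z = jωL = j·248.2·0.00548 = 0 + j1.36 Ω
Step 3 — Series combination: Z_total = R + L = 3090 + j1.36 Ω = 3090∠0.0° Ω.
Step 4 — Power factor: PF = cos(φ) = Re(Z)/|Z| = 3090/3090 = 1.
Step 5 — Type: Im(Z) = 1.36 ⇒ lagging (phase φ = 0.0°).

PF = 1 (lagging, φ = 0.0°)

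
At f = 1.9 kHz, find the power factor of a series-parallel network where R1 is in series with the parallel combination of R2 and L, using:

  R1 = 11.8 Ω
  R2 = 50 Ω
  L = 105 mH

Step 1 — Angular frequency: ω = 2π·f = 2π·1900 = 1.194e+04 rad/s.
Step 2 — Component impedances:
  R1: Z = R = 11.8 Ω
  R2: Z = R = 50 Ω
  L: Z = jωL = j·1.194e+04·0.105 = 0 + j1253 Ω
Step 3 — Parallel branch: R2 || L = 1/(1/R2 + 1/L) = 49.92 + j1.991 Ω.
Step 4 — Series with R1: Z_total = R1 + (R2 || L) = 61.72 + j1.991 Ω = 61.75∠1.8° Ω.
Step 5 — Power factor: PF = cos(φ) = Re(Z)/|Z| = 61.72/61.75 = 0.9995.
Step 6 — Type: Im(Z) = 1.991 ⇒ lagging (phase φ = 1.8°).

PF = 0.9995 (lagging, φ = 1.8°)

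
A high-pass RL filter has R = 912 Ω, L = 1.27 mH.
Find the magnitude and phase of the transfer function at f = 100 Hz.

Step 1 — Angular frequency: ω = 2π·100 = 628.3 rad/s.
Step 2 — Transfer function: H(jω) = jωL/(R + jωL).
Step 3 — Numerator jωL = j·0.798; denominator R + jωL = 912 + j0.798.
Step 4 — H = 7.656e-07 + j0.000875.
Step 5 — Magnitude: |H| = 0.000875 (-61.2 dB); phase: φ = 89.9°.

|H| = 0.000875 (-61.2 dB), φ = 89.9°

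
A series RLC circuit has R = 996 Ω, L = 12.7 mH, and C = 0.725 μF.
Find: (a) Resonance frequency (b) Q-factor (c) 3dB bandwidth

Step 1 — Resonance condition Im(Z)=0 gives ω₀ = 1/√(LC).
Step 2 — ω₀ = 1/√(0.0127·7.25e-07) = 1.042e+04 rad/s.
Step 3 — f₀ = ω₀/(2π) = 1659 Hz.
Step 4 — Series Q: Q = ω₀L/R = 1.042e+04·0.0127/996 = 0.1329.
Step 5 — 3dB bandwidth: Δω = ω₀/Q = 7.843e+04 rad/s; BW = Δω/(2π) = 1.248e+04 Hz.

(a) f₀ = 1659 Hz  (b) Q = 0.1329  (c) BW = 1.248e+04 Hz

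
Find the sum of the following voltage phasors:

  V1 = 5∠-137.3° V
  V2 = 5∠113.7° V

Step 1 — Convert each phasor to rectangular form:
  V1 = 5·(cos(-137.3°) + j·sin(-137.3°)) = -3.675 - j3.391 V
  V2 = 5·(cos(113.7°) + j·sin(113.7°)) = -2.01 + j4.578 V
Step 2 — Sum components: V_total = -5.684 + j1.188 V.
Step 3 — Convert to polar: |V_total| = 5.807 V, ∠V_total = 168.2°.

V_total = 5.807∠168.2° V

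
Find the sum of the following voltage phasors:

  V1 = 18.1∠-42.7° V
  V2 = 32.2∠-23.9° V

Step 1 — Convert each phasor to rectangular form:
  V1 = 18.1·(cos(-42.7°) + j·sin(-42.7°)) = 13.3 - j12.27 V
  V2 = 32.2·(cos(-23.9°) + j·sin(-23.9°)) = 29.44 - j13.05 V
Step 2 — Sum components: V_total = 42.74 - j25.32 V.
Step 3 — Convert to polar: |V_total| = 49.68 V, ∠V_total = -30.6°.

V_total = 49.68∠-30.6° V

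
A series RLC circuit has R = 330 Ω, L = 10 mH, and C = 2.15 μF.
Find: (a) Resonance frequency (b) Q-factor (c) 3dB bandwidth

Step 1 — Resonance condition Im(Z)=0 gives ω₀ = 1/√(LC).
Step 2 — ω₀ = 1/√(0.01·2.15e-06) = 6820 rad/s.
Step 3 — f₀ = ω₀/(2π) = 1085 Hz.
Step 4 — Series Q: Q = ω₀L/R = 6820·0.01/330 = 0.2067.
Step 5 — 3dB bandwidth: Δω = ω₀/Q = 3.3e+04 rad/s; BW = Δω/(2π) = 5252 Hz.

(a) f₀ = 1085 Hz  (b) Q = 0.2067  (c) BW = 5252 Hz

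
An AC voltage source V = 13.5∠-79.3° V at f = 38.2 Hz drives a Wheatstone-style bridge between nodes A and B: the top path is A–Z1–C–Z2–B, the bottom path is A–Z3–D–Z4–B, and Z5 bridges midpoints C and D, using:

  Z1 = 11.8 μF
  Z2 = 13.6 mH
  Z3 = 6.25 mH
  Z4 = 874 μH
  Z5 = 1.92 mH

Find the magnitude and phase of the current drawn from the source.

Step 1 — Angular frequency: ω = 2π·f = 2π·38.2 = 240 rad/s.
Step 2 — Component impedances:
  Z1: Z = 1/(jωC) = -j/(ω·C) = 0 - j353.1 Ω
  Z2: Z = jωL = j·240·0.0136 = 0 + j3.264 Ω
  Z3: Z = jωL = j·240·0.00625 = 0 + j1.5 Ω
  Z4: Z = jωL = j·240·0.000874 = 0 + j0.2098 Ω
  Z5: Z = jωL = j·240·0.00192 = 0 + j0.4608 Ω
Step 3 — Bridge requires nodal analysis (the Z5 bridge couples midpoints C and D, so the two paths cannot be reduced to a simple series/parallel combination). Setting node B to ground and injecting 1 A at node A, the 3-node admittance system at A, C, D solves to V_A = Z_AB = 0 + j1.705 Ω = 1.705∠90.0° Ω.
Step 4 — Source phasor: V = 13.5∠-79.3° V = 2.506 - j13.27 V.
Step 5 — Ohm's law: I = V / Z_total = (2.506 - j13.27) / (0 + j1.705) = -7.779 - j1.47 A.
Step 6 — Convert to polar: |I| = 7.916 A, ∠I = -169.3°.

I = 7.916∠-169.3° A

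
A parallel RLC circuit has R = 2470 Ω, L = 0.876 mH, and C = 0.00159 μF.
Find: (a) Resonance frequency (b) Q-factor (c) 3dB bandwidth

Step 1 — Resonance: ω₀ = 1/√(LC) = 1/√(0.000876·1.59e-09) = 8.473e+05 rad/s.
Step 2 — f₀ = ω₀/(2π) = 1.349e+05 Hz.
Step 3 — Parallel Q: Q = R/(ω₀L) = 2470/(8.473e+05·0.000876) = 3.328.
Step 4 — Bandwidth: Δω = ω₀/Q = 2.546e+05 rad/s; BW = Δω/(2π) = 4.053e+04 Hz.

(a) f₀ = 1.349e+05 Hz  (b) Q = 3.328  (c) BW = 4.053e+04 Hz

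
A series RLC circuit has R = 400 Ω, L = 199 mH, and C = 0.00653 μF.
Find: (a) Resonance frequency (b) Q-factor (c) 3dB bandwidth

Step 1 — Resonance condition Im(Z)=0 gives ω₀ = 1/√(LC).
Step 2 — ω₀ = 1/√(0.199·6.53e-09) = 2.774e+04 rad/s.
Step 3 — f₀ = ω₀/(2π) = 4415 Hz.
Step 4 — Series Q: Q = ω₀L/R = 2.774e+04·0.199/400 = 13.8.
Step 5 — 3dB bandwidth: Δω = ω₀/Q = 2010 rad/s; BW = Δω/(2π) = 319.9 Hz.

(a) f₀ = 4415 Hz  (b) Q = 13.8  (c) BW = 319.9 Hz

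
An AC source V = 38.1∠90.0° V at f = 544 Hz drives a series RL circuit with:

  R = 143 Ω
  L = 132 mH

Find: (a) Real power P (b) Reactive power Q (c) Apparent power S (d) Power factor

Step 1 — Angular frequency: ω = 2π·f = 2π·544 = 3418 rad/s.
Step 2 — Component impedances:
  R: Z = R = 143 Ω
  L: Z = jωL = j·3418·0.132 = 0 + j451.2 Ω
Step 3 — Series combination: Z_total = R + L = 143 + j451.2 Ω = 473.3∠72.4° Ω.
Step 4 — Source phasor: V = 38.1∠90.0° V = 0 + j38.1 V.
Step 5 — Current: I = V / Z = 0.07674 + j0.02432 A = 0.0805∠17.6° A.
Step 6 — Complex power: S = V·I* = 0.9266 + j2.924 VA.
Step 7 — Real power: P = Re(S) = 0.9266 W.
Step 8 — Reactive power: Q = Im(S) = 2.924 VAR.
Step 9 — Apparent power: |S| = 3.067 VA.
Step 10 — Power factor: PF = P/|S| = 0.3021 (lagging).

(a) P = 0.9266 W  (b) Q = 2.924 VAR  (c) S = 3.067 VA  (d) PF = 0.3021 (lagging)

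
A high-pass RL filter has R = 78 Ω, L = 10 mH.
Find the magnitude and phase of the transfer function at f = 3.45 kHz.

Step 1 — Angular frequency: ω = 2π·3450 = 2.168e+04 rad/s.
Step 2 — Transfer function: H(jω) = jωL/(R + jωL).
Step 3 — Numerator jωL = j·216.8; denominator R + jωL = 78 + j216.8.
Step 4 — H = 0.8854 + j0.3186.
Step 5 — Magnitude: |H| = 0.9409 (-0.5 dB); phase: φ = 19.8°.

|H| = 0.9409 (-0.5 dB), φ = 19.8°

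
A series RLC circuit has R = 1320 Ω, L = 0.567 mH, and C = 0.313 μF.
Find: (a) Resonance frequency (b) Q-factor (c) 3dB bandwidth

Step 1 — Resonance: ω₀ = 1/√(LC) = 1/√(0.000567·3.13e-07) = 7.506e+04 rad/s.
Step 2 — f₀ = ω₀/(2π) = 1.195e+04 Hz.
Step 3 — Series Q: Q = ω₀L/R = 7.506e+04·0.000567/1320 = 0.03224.
Step 4 — Bandwidth: Δω = ω₀/Q = 2.328e+06 rad/s; BW = Δω/(2π) = 3.705e+05 Hz.

(a) f₀ = 1.195e+04 Hz  (b) Q = 0.03224  (c) BW = 3.705e+05 Hz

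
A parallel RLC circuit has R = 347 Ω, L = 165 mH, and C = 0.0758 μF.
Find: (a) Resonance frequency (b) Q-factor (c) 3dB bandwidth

Step 1 — Resonance: ω₀ = 1/√(LC) = 1/√(0.165·7.58e-08) = 8942 rad/s.
Step 2 — f₀ = ω₀/(2π) = 1423 Hz.
Step 3 — Parallel Q: Q = R/(ω₀L) = 347/(8942·0.165) = 0.2352.
Step 4 — Bandwidth: Δω = ω₀/Q = 3.802e+04 rad/s; BW = Δω/(2π) = 6051 Hz.

(a) f₀ = 1423 Hz  (b) Q = 0.2352  (c) BW = 6051 Hz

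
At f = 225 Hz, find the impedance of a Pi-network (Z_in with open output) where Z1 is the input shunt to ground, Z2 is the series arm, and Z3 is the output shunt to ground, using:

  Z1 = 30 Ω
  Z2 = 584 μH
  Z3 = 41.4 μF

Step 1 — Angular frequency: ω = 2π·f = 2π·225 = 1414 rad/s.
Step 2 — Component impedances:
  Z1: Z = R = 30 Ω
  Z2: Z = jωL = j·1414·0.000584 = 0 + j0.8256 Ω
  Z3: Z = 1/(jωC) = -j/(ω·C) = 0 - j17.09 Ω
Step 3 — With open output, the series arm Z2 and the output shunt Z3 appear in series to ground: Z2 + Z3 = 0 - j16.26 Ω.
Step 4 — Parallel with input shunt Z1: Z_in = Z1 || (Z2 + Z3) = 6.812 - j12.57 Ω = 14.3∠-61.5° Ω.

Z = 6.812 - j12.57 Ω = 14.3∠-61.5° Ω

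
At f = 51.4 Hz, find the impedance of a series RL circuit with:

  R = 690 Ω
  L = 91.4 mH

Step 1 — Angular frequency: ω = 2π·f = 2π·51.4 = 323 rad/s.
Step 2 — Component impedances:
  R: Z = R = 690 Ω
  L: Z = jωL = j·323·0.0914 = 0 + j29.52 Ω
Step 3 — Series combination: Z_total = R + L = 690 + j29.52 Ω = 690.6∠2.4° Ω.

Z = 690 + j29.52 Ω = 690.6∠2.4° Ω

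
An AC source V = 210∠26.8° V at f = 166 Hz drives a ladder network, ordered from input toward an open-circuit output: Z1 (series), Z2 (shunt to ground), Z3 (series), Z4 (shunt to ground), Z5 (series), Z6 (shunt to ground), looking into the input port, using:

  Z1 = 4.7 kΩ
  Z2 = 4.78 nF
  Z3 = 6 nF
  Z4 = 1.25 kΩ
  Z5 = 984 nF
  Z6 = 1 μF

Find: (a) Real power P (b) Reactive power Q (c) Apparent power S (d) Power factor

Step 1 — Angular frequency: ω = 2π·f = 2π·166 = 1043 rad/s.
Step 2 — Component impedances:
  Z1: Z = R = 4700 Ω
  Z2: Z = 1/(jωC) = -j/(ω·C) = 0 - j2.006e+05 Ω
  Z3: Z = 1/(jωC) = -j/(ω·C) = 0 - j1.598e+05 Ω
  Z4: Z = R = 1250 Ω
  Z5: Z = 1/(jωC) = -j/(ω·C) = 0 - j974.4 Ω
  Z6: Z = 1/(jωC) = -j/(ω·C) = 0 - j958.8 Ω
Step 3 — Ladder network (open output): work backward from the far end, alternating series and parallel combinations. Z_in = 4972 - j8.912e+04 Ω = 8.925e+04∠-86.8° Ω.
Step 4 — Source phasor: V = 210∠26.8° V = 187.4 + j94.68 V.
Step 5 — Current: I = V / Z = -0.0009422 + j0.002156 A = 0.002353∠113.6° A.
Step 6 — Complex power: S = V·I* = 0.02752 - j0.4933 VA.
Step 7 — Real power: P = Re(S) = 0.02752 W.
Step 8 — Reactive power: Q = Im(S) = -0.4933 VAR.
Step 9 — Apparent power: |S| = 0.4941 VA.
Step 10 — Power factor: PF = P/|S| = 0.05571 (leading).

(a) P = 0.02752 W  (b) Q = -0.4933 VAR  (c) S = 0.4941 VA  (d) PF = 0.05571 (leading)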